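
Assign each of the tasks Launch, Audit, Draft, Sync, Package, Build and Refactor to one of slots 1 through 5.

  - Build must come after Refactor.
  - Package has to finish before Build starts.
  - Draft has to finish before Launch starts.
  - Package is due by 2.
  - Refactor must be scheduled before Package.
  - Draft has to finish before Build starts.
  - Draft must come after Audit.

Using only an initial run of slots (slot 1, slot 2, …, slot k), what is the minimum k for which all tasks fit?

The precedence chain requires at least 3 distinct slots.
3 works (last occupied slot: 3): for example Draft=2; Refactor=1; Package=2; Launch=3; Audit=1; Build=3; Sync=1.

3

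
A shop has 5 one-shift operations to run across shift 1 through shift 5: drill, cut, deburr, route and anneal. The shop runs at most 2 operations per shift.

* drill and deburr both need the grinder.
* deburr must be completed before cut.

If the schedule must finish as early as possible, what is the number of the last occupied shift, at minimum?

The precedence chain requires at least 2 distinct shifts.
With at most 2 per shift and 5 operations, at least 3 shifts are needed.
3 works (last occupied shift: shift 3): for example route -> shift 1; anneal -> shift 3; deburr -> shift 1; drill -> shift 2; cut -> shift 2.

3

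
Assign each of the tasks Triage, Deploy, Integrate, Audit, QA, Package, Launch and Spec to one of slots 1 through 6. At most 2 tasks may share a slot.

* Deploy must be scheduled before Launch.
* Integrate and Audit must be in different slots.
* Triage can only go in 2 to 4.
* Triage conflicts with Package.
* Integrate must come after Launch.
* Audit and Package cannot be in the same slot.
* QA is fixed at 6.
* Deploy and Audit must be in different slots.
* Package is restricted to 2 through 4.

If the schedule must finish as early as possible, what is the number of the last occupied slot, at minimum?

6

The precedence chain requires at least 3 distinct slots.
With at most 2 per slot and 8 tasks, at least 4 slots are needed.
QA can't be placed before 6, so the schedule must run through at least slot 6.
6 works (last occupied slot: 6): for example Package in 3; Audit in 4; QA in 6; Triage in 2; Launch in 2; Deploy in 1; Integrate in 3; Spec in 1.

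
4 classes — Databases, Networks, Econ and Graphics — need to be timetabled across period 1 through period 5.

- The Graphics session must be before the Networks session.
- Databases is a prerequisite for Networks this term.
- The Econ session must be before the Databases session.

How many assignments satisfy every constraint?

Splitting on Databases: it can be period 2 (9), period 3 (14), period 4 (12). Listing each branch's schedules as (Networks, Econ, Graphics) by period number:
Databases=period 2: (3,1,1) (3,1,2) (4,1,1) (4,1,2) (4,1,3) (5,1,1) (5,1,2) (5,1,3) (5,1,4) — 9.
Databases=period 3: (4,1,1) (4,1,2) (4,1,3) (4,2,1) (4,2,2) (4,2,3) (5,1,1) (5,1,2) (5,1,3) (5,1,4) (5,2,1) (5,2,2) (5,2,3) (5,2,4) — 14.
Databases=period 4: (5,1,1) (5,1,2) (5,1,3) (5,1,4) (5,2,1) (5,2,2) (5,2,3) (5,2,4) (5,3,1) (5,3,2) (5,3,3) (5,3,4) — 12.
Summing: 9 + 14 + 12 = 35.

35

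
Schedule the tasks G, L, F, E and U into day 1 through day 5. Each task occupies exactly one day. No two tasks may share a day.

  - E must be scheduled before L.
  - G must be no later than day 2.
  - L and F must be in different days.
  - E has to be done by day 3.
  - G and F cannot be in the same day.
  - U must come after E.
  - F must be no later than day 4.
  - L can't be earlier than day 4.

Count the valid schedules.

Splitting on G: it can be day 1 (5), day 2 (5). Listing each branch's schedules as (L, F, E, U) by day number:
G=day 1: (4,2,3,5) (4,3,2,5) (5,2,3,4) (5,3,2,4) (5,4,2,3) — 5.
G=day 2: (4,1,3,5) (4,3,1,5) (5,1,3,4) (5,3,1,4) (5,4,1,3) — 5.
Summing: 5 + 5 = 10.

10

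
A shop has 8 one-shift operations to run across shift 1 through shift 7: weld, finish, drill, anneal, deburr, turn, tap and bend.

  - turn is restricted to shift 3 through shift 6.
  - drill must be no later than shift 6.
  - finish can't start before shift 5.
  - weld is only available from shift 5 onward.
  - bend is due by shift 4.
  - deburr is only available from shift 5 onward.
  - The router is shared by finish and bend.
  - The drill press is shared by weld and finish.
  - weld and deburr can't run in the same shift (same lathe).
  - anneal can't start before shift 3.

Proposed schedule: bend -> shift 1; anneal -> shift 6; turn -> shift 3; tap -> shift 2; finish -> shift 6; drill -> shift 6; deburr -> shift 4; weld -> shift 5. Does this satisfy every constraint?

No. deburr is only available from shift 5 onward is not satisfied.

finish can't start before shift 5 — holds.
weld and deburr can't run in the same shift (same lathe) — holds.
bend is due by shift 4 — holds.
weld is only available from shift 5 onward — holds.
anneal can't start before shift 3 — holds.
deburr is only available from shift 5 onward — violated.
turn is restricted to shift 3 through shift 6 — holds.
The router is shared by finish and bend — holds.
drill must be no later than shift 6 — holds.
The drill press is shared by weld and finish — holds.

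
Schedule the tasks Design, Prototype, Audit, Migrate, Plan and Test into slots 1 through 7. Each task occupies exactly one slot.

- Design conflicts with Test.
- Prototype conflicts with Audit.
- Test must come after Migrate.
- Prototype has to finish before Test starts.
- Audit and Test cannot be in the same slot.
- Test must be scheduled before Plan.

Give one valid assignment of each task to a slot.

Plan in 3; Prototype in 1; Test in 2; Migrate in 1; Audit in 3; Design in 1

Checking: Prototype(1) before Test(2); Test(2) before Plan(3); Migrate(1) before Test(2); Design(1) != Test(2); Audit(3) != Test(2); Prototype(1) != Audit(3).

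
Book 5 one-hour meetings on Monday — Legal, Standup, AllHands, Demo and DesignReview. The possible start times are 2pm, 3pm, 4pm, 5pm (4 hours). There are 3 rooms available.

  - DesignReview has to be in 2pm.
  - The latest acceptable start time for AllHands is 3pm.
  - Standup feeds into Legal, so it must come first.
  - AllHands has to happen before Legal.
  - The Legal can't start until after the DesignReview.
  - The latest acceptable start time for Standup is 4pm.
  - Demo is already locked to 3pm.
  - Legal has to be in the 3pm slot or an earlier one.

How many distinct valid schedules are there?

Enumerating: AllHands in 2pm, Demo in 3pm, DesignReview in 2pm, Legal in 3pm, Standup in 2pm.

1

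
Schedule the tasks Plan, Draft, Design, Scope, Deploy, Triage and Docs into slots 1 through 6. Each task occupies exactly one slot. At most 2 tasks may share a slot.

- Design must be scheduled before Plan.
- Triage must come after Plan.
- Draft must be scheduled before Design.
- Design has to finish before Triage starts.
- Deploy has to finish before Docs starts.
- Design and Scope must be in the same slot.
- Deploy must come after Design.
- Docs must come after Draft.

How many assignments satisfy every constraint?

Splitting on Plan: it can be 3 (18), 4 (24), 5 (15). Listing each branch's schedules as (Draft, Design, Scope, Deploy, Triage, Docs):
Plan=3: (1,2,2,3,4,4) (1,2,2,3,4,5) (1,2,2,3,4,6) (1,2,2,3,5,4) (1,2,2,3,5,5) (1,2,2,3,5,6) (1,2,2,3,6,4) (1,2,2,3,6,5) (1,2,2,3,6,6) (1,2,2,4,4,5) (1,2,2,4,4,6) (1,2,2,4,5,5) (1,2,2,4,5,6) (1,2,2,4,6,5) (1,2,2,4,6,6) (1,2,2,5,4,6) (1,2,2,5,5,6) (1,2,2,5,6,6) — 18.
Plan=4: (1,2,2,3,5,4) (1,2,2,3,5,5) (1,2,2,3,5,6) (1,2,2,3,6,4) (1,2,2,3,6,5) (1,2,2,3,6,6) (1,2,2,4,5,5) (1,2,2,4,5,6) (1,2,2,4,6,5) (1,2,2,4,6,6) (1,2,2,5,5,6) (1,2,2,5,6,6) (1,3,3,4,5,5) (1,3,3,4,5,6) (1,3,3,4,6,5) (1,3,3,4,6,6) (1,3,3,5,5,6) (1,3,3,5,6,6) (2,3,3,4,5,5) (2,3,3,4,5,6) (2,3,3,4,6,5) (2,3,3,4,6,6) (2,3,3,5,5,6) (2,3,3,5,6,6) — 24.
Plan=5: (1,2,2,3,6,4) (1,2,2,3,6,5) (1,2,2,3,6,6) (1,2,2,4,6,5) (1,2,2,4,6,6) (1,2,2,5,6,6) (1,3,3,4,6,5) (1,3,3,4,6,6) (1,3,3,5,6,6) (1,4,4,5,6,6) (2,3,3,4,6,5) (2,3,3,4,6,6) (2,3,3,5,6,6) (2,4,4,5,6,6) (3,4,4,5,6,6) — 15.
Summing: 18 + 24 + 15 = 57.

57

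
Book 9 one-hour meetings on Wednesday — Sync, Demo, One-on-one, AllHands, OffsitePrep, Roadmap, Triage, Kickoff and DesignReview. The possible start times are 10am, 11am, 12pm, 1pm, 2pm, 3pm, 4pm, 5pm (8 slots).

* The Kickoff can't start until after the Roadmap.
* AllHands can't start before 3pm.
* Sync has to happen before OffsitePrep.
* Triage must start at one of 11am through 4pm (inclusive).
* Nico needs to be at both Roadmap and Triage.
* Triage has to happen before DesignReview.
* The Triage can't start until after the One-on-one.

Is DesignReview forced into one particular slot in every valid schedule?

No

DesignReview can be 12pm (e.g. Triage -> 11am; Kickoff -> 11am; AllHands -> 3pm; Roadmap -> 10am; One-on-one -> 10am; OffsitePrep -> 11am; DesignReview -> 12pm; Sync -> 10am; Demo -> 10am) or 1pm (e.g. OffsitePrep in 11am; AllHands in 3pm; One-on-one in 10am; Sync in 10am; Triage in 11am; Kickoff in 11am; DesignReview in 1pm; Roadmap in 10am; Demo in 10am).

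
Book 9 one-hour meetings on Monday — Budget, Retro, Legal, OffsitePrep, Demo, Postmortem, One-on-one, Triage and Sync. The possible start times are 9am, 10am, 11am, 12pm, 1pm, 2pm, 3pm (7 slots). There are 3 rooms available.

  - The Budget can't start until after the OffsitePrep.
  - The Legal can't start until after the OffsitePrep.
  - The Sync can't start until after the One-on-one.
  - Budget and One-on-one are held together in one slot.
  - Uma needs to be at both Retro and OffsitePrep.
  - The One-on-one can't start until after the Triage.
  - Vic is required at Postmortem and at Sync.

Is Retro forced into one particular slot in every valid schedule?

Retro can be 9am (e.g. Retro in 9am, Legal in 11am, Sync in 12pm, OffsitePrep in 10am, Budget in 11am, Demo in 9am, Triage in 9am, One-on-one in 11am, Postmortem in 10am) or 10am (e.g. One-on-one=10am, Triage=9am, Legal=11am, Sync=11am, Demo=9am, OffsitePrep=9am, Budget=10am, Postmortem=12pm, Retro=10am).

No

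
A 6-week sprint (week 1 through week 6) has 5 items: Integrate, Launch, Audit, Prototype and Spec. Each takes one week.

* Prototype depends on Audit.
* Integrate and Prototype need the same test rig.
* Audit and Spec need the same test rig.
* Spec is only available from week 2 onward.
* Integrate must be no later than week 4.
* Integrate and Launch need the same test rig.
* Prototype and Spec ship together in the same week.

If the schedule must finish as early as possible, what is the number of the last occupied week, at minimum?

week 2

The precedence chain requires at least 2 distinct weeks.
2 works (last occupied week: week 2): for example Spec=week 2, Integrate=week 1, Audit=week 1, Prototype=week 2, Launch=week 2.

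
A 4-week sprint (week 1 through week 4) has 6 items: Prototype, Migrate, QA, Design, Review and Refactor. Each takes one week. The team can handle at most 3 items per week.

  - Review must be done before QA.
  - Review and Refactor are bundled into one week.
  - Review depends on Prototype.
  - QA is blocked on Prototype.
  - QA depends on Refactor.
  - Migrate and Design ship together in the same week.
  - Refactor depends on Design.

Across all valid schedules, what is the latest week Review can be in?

Precedence pushes Review to at least week 2; downstream work caps Review at week 3.
Review at week 3 is achievable: Design -> week 1, Refactor -> week 3, Review -> week 3, Migrate -> week 1, Prototype -> week 1, QA -> week 4.

week 3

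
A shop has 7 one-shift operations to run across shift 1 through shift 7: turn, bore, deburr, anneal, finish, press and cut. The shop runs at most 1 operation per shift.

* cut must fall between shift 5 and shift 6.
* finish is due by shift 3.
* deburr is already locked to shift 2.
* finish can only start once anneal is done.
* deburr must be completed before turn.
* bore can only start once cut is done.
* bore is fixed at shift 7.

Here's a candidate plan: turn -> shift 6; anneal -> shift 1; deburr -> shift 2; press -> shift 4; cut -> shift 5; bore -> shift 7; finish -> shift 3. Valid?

The shop runs at most 1 operation per shift — holds.
deburr must be completed before turn — holds.
finish is due by shift 3 — holds.
finish can only start once anneal is done — holds.
deburr is already locked to shift 2 — holds.
bore is fixed at shift 7 — holds.
cut must fall between shift 5 and shift 6 — holds.
bore can only start once cut is done — holds.

Valid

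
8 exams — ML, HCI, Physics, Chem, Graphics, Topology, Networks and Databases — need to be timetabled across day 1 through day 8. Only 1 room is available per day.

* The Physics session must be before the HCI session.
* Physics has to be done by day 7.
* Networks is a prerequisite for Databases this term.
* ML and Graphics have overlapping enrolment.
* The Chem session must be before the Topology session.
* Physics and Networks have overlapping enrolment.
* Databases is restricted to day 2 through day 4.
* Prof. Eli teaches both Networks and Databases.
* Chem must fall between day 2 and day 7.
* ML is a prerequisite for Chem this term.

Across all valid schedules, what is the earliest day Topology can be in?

Precedence pushes Topology to at least day 3.
Topology at day 5 is achievable: Chem -> day 4, Databases -> day 2, Topology -> day 5, Physics -> day 6, ML -> day 3, HCI -> day 7, Networks -> day 1, Graphics -> day 8.
Nothing earlier works — the conflict and capacity constraints rule out every day before day 5.

day 5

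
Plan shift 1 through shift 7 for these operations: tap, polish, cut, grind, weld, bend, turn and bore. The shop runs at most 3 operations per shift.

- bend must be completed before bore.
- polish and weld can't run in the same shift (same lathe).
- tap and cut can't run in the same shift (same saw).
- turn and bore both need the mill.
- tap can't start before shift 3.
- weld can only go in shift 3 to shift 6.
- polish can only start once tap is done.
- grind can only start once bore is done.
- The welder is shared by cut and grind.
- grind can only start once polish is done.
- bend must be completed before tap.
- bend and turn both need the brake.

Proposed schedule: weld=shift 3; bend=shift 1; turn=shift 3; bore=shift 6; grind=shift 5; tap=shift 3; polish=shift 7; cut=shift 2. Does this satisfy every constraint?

The shop runs at most 3 operations per shift — holds.
polish can only start once tap is done — holds.
The welder is shared by cut and grind — holds.
grind can only start once polish is done — violated.
bend and turn both need the brake — holds.
bend must be completed before tap — holds.
tap and cut can't run in the same shift (same saw) — holds.
weld can only go in shift 3 to shift 6 — holds.
tap can't start before shift 3 — holds.
turn and bore both need the mill — holds.
grind can only start once bore is done — violated.
bend must be completed before bore — holds.
polish and weld can't run in the same shift (same lathe) — holds.

No — it violates: grind can only start once polish is done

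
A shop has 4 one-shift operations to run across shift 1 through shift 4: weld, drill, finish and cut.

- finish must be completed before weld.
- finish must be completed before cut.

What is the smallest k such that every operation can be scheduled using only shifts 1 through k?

2

The precedence chain requires at least 2 distinct shifts.
2 works (last occupied shift: shift 2): for example weld -> shift 2, finish -> shift 1, drill -> shift 1, cut -> shift 2.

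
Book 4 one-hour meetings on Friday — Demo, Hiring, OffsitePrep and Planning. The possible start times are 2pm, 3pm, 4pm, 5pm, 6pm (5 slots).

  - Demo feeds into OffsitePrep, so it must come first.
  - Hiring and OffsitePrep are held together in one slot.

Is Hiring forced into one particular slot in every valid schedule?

No

Hiring can be 3pm (e.g. Planning in 2pm; Demo in 2pm; Hiring in 3pm; OffsitePrep in 3pm) or 4pm (e.g. Planning in 2pm; Demo in 2pm; OffsitePrep in 4pm; Hiring in 4pm).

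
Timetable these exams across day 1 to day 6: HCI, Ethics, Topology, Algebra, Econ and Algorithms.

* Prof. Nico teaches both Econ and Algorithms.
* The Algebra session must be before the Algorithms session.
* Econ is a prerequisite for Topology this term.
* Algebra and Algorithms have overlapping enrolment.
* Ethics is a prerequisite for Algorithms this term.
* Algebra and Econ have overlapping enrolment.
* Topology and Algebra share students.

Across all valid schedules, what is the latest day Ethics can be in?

Downstream work caps Ethics at day 5.
Ethics at day 5 is achievable: Econ -> day 1, Algebra -> day 3, Algorithms -> day 6, HCI -> day 1, Topology -> day 2, Ethics -> day 5.

day 5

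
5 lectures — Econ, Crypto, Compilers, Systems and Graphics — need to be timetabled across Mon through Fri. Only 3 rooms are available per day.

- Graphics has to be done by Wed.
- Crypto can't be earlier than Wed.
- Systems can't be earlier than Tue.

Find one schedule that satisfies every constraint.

Compilers -> Mon; Graphics -> Mon; Systems -> Tue; Econ -> Mon; Crypto -> Wed

Checking: Crypto=Wed in [Wed,Fri]; Graphics=Mon in [Mon,Wed]; Systems=Tue in [Tue,Fri]; max 3 per day (cap 3).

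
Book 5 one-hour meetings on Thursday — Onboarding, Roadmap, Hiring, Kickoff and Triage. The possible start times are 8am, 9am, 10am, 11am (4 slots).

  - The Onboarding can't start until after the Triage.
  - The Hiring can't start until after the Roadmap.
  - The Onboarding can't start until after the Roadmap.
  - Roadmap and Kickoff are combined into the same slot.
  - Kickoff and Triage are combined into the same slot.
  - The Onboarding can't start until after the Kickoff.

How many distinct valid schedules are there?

Splitting on Onboarding: it can be 9am (3), 10am (5), 11am (6). Listing each branch's schedules as (Roadmap, Hiring, Kickoff, Triage):
Onboarding=9am: (8am,9am,8am,8am) (8am,10am,8am,8am) (8am,11am,8am,8am) — 3.
Onboarding=10am: (8am,9am,8am,8am) (8am,10am,8am,8am) (8am,11am,8am,8am) (9am,10am,9am,9am) (9am,11am,9am,9am) — 5.
Onboarding=11am: (8am,9am,8am,8am) (8am,10am,8am,8am) (8am,11am,8am,8am) (9am,10am,9am,9am) (9am,11am,9am,9am) (10am,11am,10am,10am) — 6.
Summing: 3 + 5 + 6 = 14.

14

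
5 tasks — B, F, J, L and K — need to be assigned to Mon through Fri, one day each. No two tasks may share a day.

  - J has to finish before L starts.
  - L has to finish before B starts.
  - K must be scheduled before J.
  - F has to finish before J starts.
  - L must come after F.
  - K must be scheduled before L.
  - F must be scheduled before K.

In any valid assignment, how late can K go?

Precedence pushes K to at least Tue; downstream work caps K at Tue.
K at Tue is achievable: F in Mon, L in Thu, K in Tue, J in Wed, B in Fri.

Tue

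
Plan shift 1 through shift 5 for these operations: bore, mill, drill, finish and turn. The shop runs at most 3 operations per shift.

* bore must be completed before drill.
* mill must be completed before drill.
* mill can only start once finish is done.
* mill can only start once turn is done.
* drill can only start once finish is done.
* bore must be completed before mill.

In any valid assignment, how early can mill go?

shift 2

Precedence pushes mill to at least shift 2; downstream work caps mill at shift 4.
mill at shift 2 is achievable: mill=shift 2, turn=shift 1, drill=shift 3, finish=shift 1, bore=shift 1.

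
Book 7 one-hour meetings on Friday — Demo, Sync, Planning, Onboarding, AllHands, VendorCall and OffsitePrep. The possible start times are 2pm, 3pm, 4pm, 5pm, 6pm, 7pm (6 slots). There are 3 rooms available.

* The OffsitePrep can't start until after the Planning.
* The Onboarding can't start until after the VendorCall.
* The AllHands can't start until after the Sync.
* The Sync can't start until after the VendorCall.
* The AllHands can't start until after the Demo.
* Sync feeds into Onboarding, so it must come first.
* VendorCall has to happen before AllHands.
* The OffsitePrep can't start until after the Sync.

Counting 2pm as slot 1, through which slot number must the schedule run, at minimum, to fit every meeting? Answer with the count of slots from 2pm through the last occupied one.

3 slots

The precedence chain requires at least 3 distinct slots.
With at most 3 per slot and 7 meetings, at least 3 slots are needed.
3 works (last occupied slot: 4pm): for example Sync in 3pm, Planning in 2pm, AllHands in 4pm, OffsitePrep in 4pm, Onboarding in 4pm, VendorCall in 2pm, Demo in 2pm.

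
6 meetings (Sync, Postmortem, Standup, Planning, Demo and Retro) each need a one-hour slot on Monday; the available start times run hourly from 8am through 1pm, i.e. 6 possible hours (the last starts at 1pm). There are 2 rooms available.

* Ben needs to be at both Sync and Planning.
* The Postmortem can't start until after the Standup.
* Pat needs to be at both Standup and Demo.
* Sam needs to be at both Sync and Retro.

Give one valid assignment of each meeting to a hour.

Postmortem -> 9am; Standup -> 8am; Sync -> 8am; Retro -> 10am; Demo -> 10am; Planning -> 9am

Checking: Standup(8am) before Postmortem(9am); Sync(8am) != Planning(9am); Standup(8am) != Demo(10am); Sync(8am) != Retro(10am); max 2 per hour (cap 2).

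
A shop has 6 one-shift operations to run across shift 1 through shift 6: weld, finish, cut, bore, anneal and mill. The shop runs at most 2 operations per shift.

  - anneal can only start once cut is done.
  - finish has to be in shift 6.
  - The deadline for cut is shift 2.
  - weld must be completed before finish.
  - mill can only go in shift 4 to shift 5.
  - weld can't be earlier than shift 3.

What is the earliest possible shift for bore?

shift 1

bore at shift 1 is achievable: weld -> shift 3, cut -> shift 1, anneal -> shift 2, bore -> shift 1, mill -> shift 4, finish -> shift 6.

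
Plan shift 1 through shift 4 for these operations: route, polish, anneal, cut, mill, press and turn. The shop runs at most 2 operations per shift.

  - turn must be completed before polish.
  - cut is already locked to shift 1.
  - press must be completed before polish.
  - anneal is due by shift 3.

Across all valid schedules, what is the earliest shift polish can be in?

shift 3

Precedence pushes polish to at least shift 2.
polish at shift 3 is achievable: polish -> shift 3; route -> shift 3; mill -> shift 4; anneal -> shift 1; cut -> shift 1; turn -> shift 2; press -> shift 2.
Nothing earlier works — the capacity limit rule out every shift before shift 3.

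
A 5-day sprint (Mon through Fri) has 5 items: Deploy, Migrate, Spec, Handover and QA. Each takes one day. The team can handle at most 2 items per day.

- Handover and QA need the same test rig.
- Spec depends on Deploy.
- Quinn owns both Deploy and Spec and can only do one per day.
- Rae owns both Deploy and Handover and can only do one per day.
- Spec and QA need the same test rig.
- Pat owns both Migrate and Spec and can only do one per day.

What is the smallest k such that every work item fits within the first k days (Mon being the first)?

The precedence chain requires at least 2 distinct days.
With at most 2 per day and 5 work items, at least 3 days are needed.
3 works (last occupied day: Wed): for example Handover=Tue; Migrate=Mon; QA=Wed; Deploy=Mon; Spec=Tue.

3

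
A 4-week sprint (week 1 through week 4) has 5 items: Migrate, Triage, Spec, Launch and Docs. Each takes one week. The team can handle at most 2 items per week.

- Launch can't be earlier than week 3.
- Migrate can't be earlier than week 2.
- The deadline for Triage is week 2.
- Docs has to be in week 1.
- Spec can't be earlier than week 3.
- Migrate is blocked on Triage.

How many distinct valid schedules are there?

16

Splitting on Migrate: it can be week 2 (4), week 3 (6), week 4 (6). Listing each branch's schedules as (Triage, Spec, Launch, Docs) by week number:
Migrate=week 2: (1,3,3,1) (1,3,4,1) (1,4,3,1) (1,4,4,1) — 4.
Migrate=week 3: (1,3,4,1) (1,4,3,1) (1,4,4,1) (2,3,4,1) (2,4,3,1) (2,4,4,1) — 6.
Migrate=week 4: (1,3,3,1) (1,3,4,1) (1,4,3,1) (2,3,3,1) (2,3,4,1) (2,4,3,1) — 6.
Summing: 4 + 6 + 6 = 16.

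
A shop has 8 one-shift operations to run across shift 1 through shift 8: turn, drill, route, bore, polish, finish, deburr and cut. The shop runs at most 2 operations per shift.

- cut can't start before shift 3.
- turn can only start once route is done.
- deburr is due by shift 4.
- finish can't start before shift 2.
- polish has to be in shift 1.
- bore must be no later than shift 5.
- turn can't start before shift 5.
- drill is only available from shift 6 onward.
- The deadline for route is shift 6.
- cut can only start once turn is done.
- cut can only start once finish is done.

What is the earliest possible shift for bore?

shift 1

Bore's own window allows nothing later than shift 5.
bore at shift 1 is achievable: turn=shift 5; deburr=shift 2; drill=shift 6; route=shift 2; bore=shift 1; polish=shift 1; cut=shift 6; finish=shift 3.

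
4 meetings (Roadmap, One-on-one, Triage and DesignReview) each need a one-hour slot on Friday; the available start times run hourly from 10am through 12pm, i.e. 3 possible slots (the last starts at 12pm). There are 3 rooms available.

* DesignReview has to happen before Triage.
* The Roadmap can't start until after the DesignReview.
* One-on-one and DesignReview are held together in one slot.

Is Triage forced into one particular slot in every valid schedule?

Triage can be 11am (e.g. DesignReview=10am; One-on-one=10am; Roadmap=11am; Triage=11am) or 12pm (e.g. Roadmap in 11am, One-on-one in 10am, DesignReview in 10am, Triage in 12pm).

No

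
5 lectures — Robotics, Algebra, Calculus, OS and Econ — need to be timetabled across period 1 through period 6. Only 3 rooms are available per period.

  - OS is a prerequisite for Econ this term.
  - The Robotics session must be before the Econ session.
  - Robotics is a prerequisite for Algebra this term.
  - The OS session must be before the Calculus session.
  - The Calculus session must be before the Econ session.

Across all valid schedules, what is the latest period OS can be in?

period 4

Downstream work caps OS at period 4.
OS at period 4 is achievable: Econ -> period 6; Algebra -> period 2; Robotics -> period 1; Calculus -> period 5; OS -> period 4.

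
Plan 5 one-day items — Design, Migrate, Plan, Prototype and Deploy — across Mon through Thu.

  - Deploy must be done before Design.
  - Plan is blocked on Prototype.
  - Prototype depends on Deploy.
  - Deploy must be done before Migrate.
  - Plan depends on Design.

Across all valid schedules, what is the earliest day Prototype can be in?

Precedence pushes Prototype to at least Tue; downstream work caps Prototype at Wed.
Prototype at Tue is achievable: Plan=Wed, Deploy=Mon, Prototype=Tue, Design=Tue, Migrate=Tue.

Tue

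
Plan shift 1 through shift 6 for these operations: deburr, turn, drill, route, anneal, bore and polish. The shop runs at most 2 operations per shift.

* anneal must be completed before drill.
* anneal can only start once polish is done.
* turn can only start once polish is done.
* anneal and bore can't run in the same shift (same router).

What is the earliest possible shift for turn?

Precedence pushes turn to at least shift 2.
turn at shift 2 is achievable: route=shift 3; bore=shift 4; drill=shift 3; turn=shift 2; deburr=shift 1; polish=shift 1; anneal=shift 2.

shift 2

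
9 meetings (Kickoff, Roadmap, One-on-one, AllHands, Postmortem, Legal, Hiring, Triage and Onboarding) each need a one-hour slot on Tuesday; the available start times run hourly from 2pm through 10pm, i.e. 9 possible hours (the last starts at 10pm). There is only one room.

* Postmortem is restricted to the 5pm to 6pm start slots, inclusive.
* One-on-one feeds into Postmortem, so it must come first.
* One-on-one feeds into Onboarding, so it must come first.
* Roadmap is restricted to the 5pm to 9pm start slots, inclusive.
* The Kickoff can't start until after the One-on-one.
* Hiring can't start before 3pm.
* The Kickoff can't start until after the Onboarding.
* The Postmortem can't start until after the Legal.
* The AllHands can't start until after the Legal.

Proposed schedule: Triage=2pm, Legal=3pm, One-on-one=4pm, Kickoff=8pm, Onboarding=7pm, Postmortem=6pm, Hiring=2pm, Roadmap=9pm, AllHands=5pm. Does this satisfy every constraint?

Invalid. Hiring can't start before 3pm.

One-on-one feeds into Onboarding, so it must come first — holds.
One-on-one feeds into Postmortem, so it must come first — holds.
Roadmap is restricted to the 5pm to 9pm start slots, inclusive — holds.
The Postmortem can't start until after the Legal — holds.
Hiring can't start before 3pm — violated.
There is only one room — violated.
The Kickoff can't start until after the Onboarding — holds.
The AllHands can't start until after the Legal — holds.
Postmortem is restricted to the 5pm to 6pm start slots, inclusive — holds.
The Kickoff can't start until after the One-on-one — holds.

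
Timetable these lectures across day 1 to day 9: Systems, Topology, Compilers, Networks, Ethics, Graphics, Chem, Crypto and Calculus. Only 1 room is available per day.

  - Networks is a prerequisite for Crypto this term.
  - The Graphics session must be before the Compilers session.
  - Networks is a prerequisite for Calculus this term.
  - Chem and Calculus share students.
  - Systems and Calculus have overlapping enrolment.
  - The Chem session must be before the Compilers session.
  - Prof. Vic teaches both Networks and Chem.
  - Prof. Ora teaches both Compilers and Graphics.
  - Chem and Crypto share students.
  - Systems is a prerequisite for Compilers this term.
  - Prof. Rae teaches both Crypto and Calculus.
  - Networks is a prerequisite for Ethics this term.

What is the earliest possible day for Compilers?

day 4

Precedence pushes Compilers to at least day 2.
Compilers at day 4 is achievable: Networks=day 5, Graphics=day 2, Compilers=day 4, Chem=day 3, Systems=day 1, Topology=day 9, Calculus=day 8, Ethics=day 6, Crypto=day 7.
Nothing earlier works — the conflict and capacity constraints rule out every day before day 4.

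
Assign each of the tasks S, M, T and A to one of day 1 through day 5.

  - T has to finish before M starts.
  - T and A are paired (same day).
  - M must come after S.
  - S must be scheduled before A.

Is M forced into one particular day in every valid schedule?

M can be day 3 (e.g. M -> day 3; T -> day 2; S -> day 1; A -> day 2) or day 4 (e.g. M -> day 4; A -> day 2; S -> day 1; T -> day 2).

No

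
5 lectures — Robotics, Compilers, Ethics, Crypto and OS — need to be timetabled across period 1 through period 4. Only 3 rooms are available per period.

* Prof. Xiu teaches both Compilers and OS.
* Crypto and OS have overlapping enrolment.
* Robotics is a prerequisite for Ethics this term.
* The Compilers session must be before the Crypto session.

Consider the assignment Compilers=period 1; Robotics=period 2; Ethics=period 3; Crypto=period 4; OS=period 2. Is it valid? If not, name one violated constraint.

The Compilers session must be before the Crypto session — holds.
Prof. Xiu teaches both Compilers and OS — holds.
Robotics is a prerequisite for Ethics this term — holds.
Crypto and OS have overlapping enrolment — holds.
Only 3 rooms are available per period — holds.

Valid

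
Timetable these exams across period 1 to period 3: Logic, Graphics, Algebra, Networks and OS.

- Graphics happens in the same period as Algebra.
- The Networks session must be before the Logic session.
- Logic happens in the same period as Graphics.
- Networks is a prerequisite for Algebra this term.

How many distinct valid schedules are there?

9

Splitting on Logic: it can be period 2 (3), period 3 (6). Listing each branch's schedules as (Graphics, Algebra, Networks, OS) by period number:
Logic=period 2: (2,2,1,1) (2,2,1,2) (2,2,1,3) — 3.
Logic=period 3: (3,3,1,1) (3,3,1,2) (3,3,1,3) (3,3,2,1) (3,3,2,2) (3,3,2,3) — 6.
Summing: 3 + 6 = 9.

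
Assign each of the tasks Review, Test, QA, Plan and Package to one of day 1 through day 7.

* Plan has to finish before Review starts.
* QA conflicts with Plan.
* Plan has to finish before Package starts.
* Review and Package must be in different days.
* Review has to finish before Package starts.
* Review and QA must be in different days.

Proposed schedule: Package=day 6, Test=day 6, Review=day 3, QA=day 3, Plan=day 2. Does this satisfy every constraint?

Invalid. Review and QA must be in different days.

Plan has to finish before Package starts — holds.
QA conflicts with Plan — holds.
Plan has to finish before Review starts — holds.
Review and QA must be in different days — violated.
Review and Package must be in different days — holds.
Review has to finish before Package starts — holds.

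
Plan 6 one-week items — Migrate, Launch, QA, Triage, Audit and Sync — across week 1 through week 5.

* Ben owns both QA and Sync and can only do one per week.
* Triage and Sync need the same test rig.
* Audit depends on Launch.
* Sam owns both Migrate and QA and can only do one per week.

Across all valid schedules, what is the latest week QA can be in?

QA at week 5 is achievable: Launch -> week 1; Triage -> week 1; Migrate -> week 1; Sync -> week 2; QA -> week 5; Audit -> week 2.

week 5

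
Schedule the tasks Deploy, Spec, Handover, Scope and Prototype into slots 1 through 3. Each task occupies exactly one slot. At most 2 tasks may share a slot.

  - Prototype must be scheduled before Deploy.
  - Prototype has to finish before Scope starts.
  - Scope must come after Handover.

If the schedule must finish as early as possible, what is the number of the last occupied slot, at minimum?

3

The precedence chain requires at least 2 distinct slots.
With at most 2 per slot and 5 tasks, at least 3 slots are needed.
3 works (last occupied slot: 3): for example Scope=2, Handover=1, Deploy=2, Prototype=1, Spec=3.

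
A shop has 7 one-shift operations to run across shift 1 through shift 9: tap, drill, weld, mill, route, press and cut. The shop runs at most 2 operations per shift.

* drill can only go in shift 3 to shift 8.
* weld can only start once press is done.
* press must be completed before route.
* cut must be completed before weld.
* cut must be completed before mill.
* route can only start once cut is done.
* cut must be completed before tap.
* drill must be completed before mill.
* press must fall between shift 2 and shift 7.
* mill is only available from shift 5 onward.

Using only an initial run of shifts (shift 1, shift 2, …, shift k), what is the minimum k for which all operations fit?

5

The precedence chain requires at least 2 distinct shifts.
With at most 2 per shift and 7 operations, at least 4 shifts are needed.
mill can't be placed before shift 5, so the schedule must run through at least shift 5.
5 works (last occupied shift: shift 5): for example route in shift 4, drill in shift 3, press in shift 2, weld in shift 3, mill in shift 5, tap in shift 2, cut in shift 1.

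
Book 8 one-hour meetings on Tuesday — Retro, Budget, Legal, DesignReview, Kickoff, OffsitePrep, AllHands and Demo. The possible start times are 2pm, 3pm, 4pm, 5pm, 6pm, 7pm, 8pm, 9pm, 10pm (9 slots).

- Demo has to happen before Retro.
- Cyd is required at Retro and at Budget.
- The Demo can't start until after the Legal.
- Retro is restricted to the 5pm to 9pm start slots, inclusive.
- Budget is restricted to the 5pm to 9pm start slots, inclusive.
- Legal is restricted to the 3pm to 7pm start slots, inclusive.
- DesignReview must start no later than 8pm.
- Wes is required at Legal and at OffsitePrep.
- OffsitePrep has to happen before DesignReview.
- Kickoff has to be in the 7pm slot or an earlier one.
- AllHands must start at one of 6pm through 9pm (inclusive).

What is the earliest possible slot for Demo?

Precedence pushes Demo to at least 4pm; downstream work caps Demo at 8pm.
Demo at 4pm is achievable: Demo=4pm, AllHands=6pm, Kickoff=2pm, DesignReview=3pm, OffsitePrep=2pm, Budget=6pm, Retro=5pm, Legal=3pm.

4pm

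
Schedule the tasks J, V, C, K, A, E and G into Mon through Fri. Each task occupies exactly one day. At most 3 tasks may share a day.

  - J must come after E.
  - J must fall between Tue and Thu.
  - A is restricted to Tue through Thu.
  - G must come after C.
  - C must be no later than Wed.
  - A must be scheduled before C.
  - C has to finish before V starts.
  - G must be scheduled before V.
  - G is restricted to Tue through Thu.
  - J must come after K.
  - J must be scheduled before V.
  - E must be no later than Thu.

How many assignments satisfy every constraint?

Splitting on J: it can be Tue (1), Wed (4), Thu (9). Listing each branch's schedules as (V, C, K, A, E, G):
J=Tue: (Fri,Wed,Mon,Tue,Mon,Thu) — 1.
J=Wed: (Fri,Wed,Mon,Tue,Mon,Thu) (Fri,Wed,Mon,Tue,Tue,Thu) (Fri,Wed,Tue,Tue,Mon,Thu) (Fri,Wed,Tue,Tue,Tue,Thu) — 4.
J=Thu: (Fri,Wed,Mon,Tue,Mon,Thu) (Fri,Wed,Mon,Tue,Tue,Thu) (Fri,Wed,Mon,Tue,Wed,Thu) (Fri,Wed,Tue,Tue,Mon,Thu) (Fri,Wed,Tue,Tue,Tue,Thu) (Fri,Wed,Tue,Tue,Wed,Thu) (Fri,Wed,Wed,Tue,Mon,Thu) (Fri,Wed,Wed,Tue,Tue,Thu) (Fri,Wed,Wed,Tue,Wed,Thu) — 9.
Summing: 1 + 4 + 9 = 14.

14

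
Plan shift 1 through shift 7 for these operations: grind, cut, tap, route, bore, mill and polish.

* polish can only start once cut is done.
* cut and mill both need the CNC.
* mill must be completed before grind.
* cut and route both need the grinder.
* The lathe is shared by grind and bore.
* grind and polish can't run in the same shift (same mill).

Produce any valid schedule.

polish=shift 3; route=shift 1; cut=shift 2; grind=shift 2; tap=shift 1; mill=shift 1; bore=shift 1

Checking: mill(shift 1) before grind(shift 2); cut(shift 2) before polish(shift 3); cut(shift 2) != route(shift 1); cut(shift 2) != mill(shift 1); grind(shift 2) != polish(shift 3); grind(shift 2) != bore(shift 1).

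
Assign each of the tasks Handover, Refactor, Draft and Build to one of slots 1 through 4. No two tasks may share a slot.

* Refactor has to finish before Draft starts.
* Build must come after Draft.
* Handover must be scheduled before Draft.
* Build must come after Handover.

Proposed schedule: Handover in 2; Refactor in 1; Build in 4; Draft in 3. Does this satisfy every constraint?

No two tasks may share a slot — holds.
Build must come after Draft — holds.
Refactor has to finish before Draft starts — holds.
Build must come after Handover — holds.
Handover must be scheduled before Draft — holds.

Yes, all constraints hold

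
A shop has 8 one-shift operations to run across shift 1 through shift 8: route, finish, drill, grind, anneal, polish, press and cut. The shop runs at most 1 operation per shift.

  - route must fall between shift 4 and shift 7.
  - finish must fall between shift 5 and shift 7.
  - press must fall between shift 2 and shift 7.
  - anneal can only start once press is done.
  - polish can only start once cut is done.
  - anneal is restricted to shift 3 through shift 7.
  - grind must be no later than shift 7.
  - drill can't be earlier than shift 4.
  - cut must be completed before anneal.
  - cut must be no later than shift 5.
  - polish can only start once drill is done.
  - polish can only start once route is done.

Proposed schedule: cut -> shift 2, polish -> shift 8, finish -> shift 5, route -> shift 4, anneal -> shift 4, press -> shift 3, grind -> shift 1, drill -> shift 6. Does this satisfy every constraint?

anneal is restricted to shift 3 through shift 7 — holds.
drill can't be earlier than shift 4 — holds.
polish can only start once route is done — holds.
The shop runs at most 1 operation per shift — violated.
route must fall between shift 4 and shift 7 — holds.
press must fall between shift 2 and shift 7 — holds.
polish can only start once cut is done — holds.
finish must fall between shift 5 and shift 7 — holds.
cut must be no later than shift 5 — holds.
polish can only start once drill is done — holds.
cut must be completed before anneal — holds.
grind must be no later than shift 7 — holds.
anneal can only start once press is done — holds.

No — it violates: The shop runs at most 1 operation per shift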